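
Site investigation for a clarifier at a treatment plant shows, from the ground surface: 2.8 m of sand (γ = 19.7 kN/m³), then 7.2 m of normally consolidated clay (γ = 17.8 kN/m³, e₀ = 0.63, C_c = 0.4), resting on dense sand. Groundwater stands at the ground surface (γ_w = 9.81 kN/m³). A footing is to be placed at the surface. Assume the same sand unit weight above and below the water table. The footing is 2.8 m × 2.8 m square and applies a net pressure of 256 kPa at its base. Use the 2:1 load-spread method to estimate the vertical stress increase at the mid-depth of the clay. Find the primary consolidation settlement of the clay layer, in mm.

S_c ≈ 269 mm

Mid-depth of clay below the ground surface: z = 2.8 + 7.2/2 = 6.4 m.
Total vertical stress at mid-clay: σ_v = 19.7×2.8 + 17.8×3.6 = 119.24 kPa.
Pore pressure: u = 9.81×(6.4 − 0) = 62.784 kPa.
Initial effective stress: σ'_0 = σ_v − u = 119.24 − 62.784 = 56.456 kPa.
Stress increase at mid-clay by the 2:1 spreading method:
Δσ = qBL/((B+z)(L+z)) = 256×2.8×2.8/((2.8+6.4)(2.8+6.4)) = 23.713 kPa
Final effective stress: σ'_f = σ'_0 + Δσ = 56.456 + 23.713 = 80.169 kPa.
Normally consolidated clay, so the full stress increment lies on the virgin compression line:
S_c = C_c·H/(1+e₀)·log₁₀(σ'_f/σ'_0) = 0.4×7.2/(1+0.63)×log₁₀(80.169/56.456)
    = 1.7669 × 0.1523 = 0.2691 m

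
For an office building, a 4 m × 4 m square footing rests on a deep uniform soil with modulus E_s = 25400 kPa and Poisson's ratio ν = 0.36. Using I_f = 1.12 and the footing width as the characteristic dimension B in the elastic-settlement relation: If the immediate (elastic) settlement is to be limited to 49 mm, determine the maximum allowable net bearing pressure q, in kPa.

q ≈ 319 kPa

S_e = q·B·(1−ν²)/E_s · I_f  ⇒  q = S_e·E_s / (B·(1−ν²)·I_f).
q = 0.049 × 25400 / (4 × 0.8704 × 1.12) = 319.2 kPa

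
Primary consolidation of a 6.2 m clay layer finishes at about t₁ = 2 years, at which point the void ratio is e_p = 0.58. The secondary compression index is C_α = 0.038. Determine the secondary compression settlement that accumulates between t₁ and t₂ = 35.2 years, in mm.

Secondary compression: S_s = C_α·H/(1+e_p)·log₁₀(t₂/t₁)
S_s = 0.038×6.2/(1+0.58)×log₁₀(35.2/2)
    = 0.1491 × 1.246 = 0.1857 m

S_s ≈ 186 mm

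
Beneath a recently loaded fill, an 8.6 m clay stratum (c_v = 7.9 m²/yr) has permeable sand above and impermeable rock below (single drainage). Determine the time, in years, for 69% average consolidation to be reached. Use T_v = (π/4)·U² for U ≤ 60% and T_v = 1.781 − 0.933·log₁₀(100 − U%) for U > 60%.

t ≈ 3.65 years

Drainage path length: H_d = H = 8.6 m (single drainage).
U > 60%: T_v = 1.781 − 0.933·log₁₀(100 − 69) = 0.38956.
t = T_v·H_d²/c_v = 0.38956×8.6²/7.9 = 3.647 years.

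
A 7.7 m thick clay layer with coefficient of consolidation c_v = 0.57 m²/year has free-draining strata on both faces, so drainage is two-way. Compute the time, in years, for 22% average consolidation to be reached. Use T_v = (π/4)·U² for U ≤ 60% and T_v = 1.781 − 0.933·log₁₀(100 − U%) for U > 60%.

Drainage path length: H_d = H/2 = 3.85 m (double drainage).
U ≤ 60%: T_v = (π/4)·U² = (π/4)×0.22² = 0.038013.
t = T_v·H_d²/c_v = 0.038013×3.85²/0.57 = 0.9885 years.

t ≈ 0.989 years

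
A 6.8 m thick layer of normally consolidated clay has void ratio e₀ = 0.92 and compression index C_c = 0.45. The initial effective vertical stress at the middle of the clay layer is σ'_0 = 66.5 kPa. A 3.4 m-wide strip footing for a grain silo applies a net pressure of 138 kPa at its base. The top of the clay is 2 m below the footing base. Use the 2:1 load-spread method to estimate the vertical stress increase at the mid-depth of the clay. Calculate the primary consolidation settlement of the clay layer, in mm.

Mid-depth of clay below the footing base: z = 2 + 6.8/2 = 5.4 m.
Stress increase at mid-clay by the 2:1 spreading method:
Δσ = qB/(B+z) = 138×3.4/(3.4+5.4) = 53.318 kPa
Final effective stress: σ'_f = σ'_0 + Δσ = 66.5 + 53.318 = 119.82 kPa.
Normally consolidated clay, so the full stress increment lies on the virgin compression line:
S_c = C_c·H/(1+e₀)·log₁₀(σ'_f/σ'_0) = 0.45×6.8/(1+0.92)×log₁₀(119.82/66.5)
    = 1.5938 × 0.25571 = 0.4076 m

S_c ≈ 408 mm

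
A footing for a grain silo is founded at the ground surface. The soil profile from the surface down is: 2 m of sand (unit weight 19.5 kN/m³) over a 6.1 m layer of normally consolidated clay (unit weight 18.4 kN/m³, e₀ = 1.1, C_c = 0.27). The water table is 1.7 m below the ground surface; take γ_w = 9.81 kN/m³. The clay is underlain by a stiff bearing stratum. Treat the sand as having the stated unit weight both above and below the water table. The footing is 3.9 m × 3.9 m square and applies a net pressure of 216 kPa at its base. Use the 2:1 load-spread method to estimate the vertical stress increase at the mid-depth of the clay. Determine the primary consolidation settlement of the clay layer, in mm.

S_c ≈ 172 mm

Mid-depth of clay below the ground surface: z = 2 + 6.1/2 = 5.05 m.
Total vertical stress at mid-clay: σ_v = 19.5×2 + 18.4×3.05 = 95.12 kPa.
Pore pressure: u = 9.81×(5.05 − 1.7) = 32.864 kPa.
Initial effective stress: σ'_0 = σ_v − u = 95.12 − 32.864 = 62.256 kPa.
Stress increase at mid-clay by the 2:1 spreading method:
Δσ = qBL/((B+z)(L+z)) = 216×3.9×3.9/((3.9+5.05)(3.9+5.05)) = 41.014 kPa
Final effective stress: σ'_f = σ'_0 + Δσ = 62.256 + 41.014 = 103.27 kPa.
Normally consolidated clay, so the full stress increment lies on the virgin compression line:
S_c = C_c·H/(1+e₀)·log₁₀(σ'_f/σ'_0) = 0.27×6.1/(1+1.1)×log₁₀(103.27/62.256)
    = 0.78429 × 0.21979 = 0.1724 m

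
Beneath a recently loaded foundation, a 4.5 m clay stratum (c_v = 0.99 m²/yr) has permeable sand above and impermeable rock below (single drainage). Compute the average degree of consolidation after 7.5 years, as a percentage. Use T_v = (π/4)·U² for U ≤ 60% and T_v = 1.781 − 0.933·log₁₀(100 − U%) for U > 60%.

U ≈ 67.2 %

Drainage path length: H_d = H = 4.5 m (single drainage).
T_v = c_v·t/H_d² = 0.99×7.5/4.5² = 0.36667.
T_v = 0.36667 corresponds to the U > 60% branch:
U = 1 − 10^((1.781 − T_v)/0.933)/100 = 0.672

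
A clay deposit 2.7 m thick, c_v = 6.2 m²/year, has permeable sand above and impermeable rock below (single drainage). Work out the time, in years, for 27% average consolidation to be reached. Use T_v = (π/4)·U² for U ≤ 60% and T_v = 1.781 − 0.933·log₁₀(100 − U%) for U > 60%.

t ≈ 0.0673 years

Drainage path length: H_d = H = 2.7 m (single drainage).
U ≤ 60%: T_v = (π/4)·U² = (π/4)×0.27² = 0.057256.
t = T_v·H_d²/c_v = 0.057256×2.7²/6.2 = 0.06732 years.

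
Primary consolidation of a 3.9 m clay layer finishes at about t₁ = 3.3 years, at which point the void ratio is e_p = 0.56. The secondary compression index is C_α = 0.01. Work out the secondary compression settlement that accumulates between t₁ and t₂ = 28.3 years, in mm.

S_s ≈ 23.3 mm

Secondary compression: S_s = C_α·H/(1+e_p)·log₁₀(t₂/t₁)
S_s = 0.01×3.9/(1+0.56)×log₁₀(28.3/3.3)
    = 0.025 × 0.9333 = 0.02333 m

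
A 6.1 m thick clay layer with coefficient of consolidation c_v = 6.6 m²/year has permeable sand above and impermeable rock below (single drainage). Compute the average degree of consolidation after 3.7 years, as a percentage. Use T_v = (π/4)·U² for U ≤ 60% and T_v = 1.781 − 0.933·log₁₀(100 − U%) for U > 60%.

U ≈ 83.9 %

Drainage path length: H_d = H = 6.1 m (single drainage).
T_v = c_v·t/H_d² = 6.6×3.7/6.1² = 0.65628.
T_v = 0.65628 corresponds to the U > 60% branch:
U = 1 − 10^((1.781 − T_v)/0.933)/100 = 0.8395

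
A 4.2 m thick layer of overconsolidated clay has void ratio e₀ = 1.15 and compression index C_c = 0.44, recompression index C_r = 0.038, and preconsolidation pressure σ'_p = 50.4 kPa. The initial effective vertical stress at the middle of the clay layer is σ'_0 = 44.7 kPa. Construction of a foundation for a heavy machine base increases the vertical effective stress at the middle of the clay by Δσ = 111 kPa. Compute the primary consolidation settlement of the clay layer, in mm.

Final effective stress: σ'_f = 44.7 + 111 = 155.7 kPa.
σ'_f = 155.7 > σ'_p = 50.4 kPa, so the stress path crosses the preconsolidation pressure — recompression up to σ'_p, then virgin compression beyond:
S_c = H/(1+e₀)·[C_r·log₁₀(σ'_p/σ'_0) + C_c·log₁₀(σ'_f/σ'_p)]
    = 4.2/2.15 × [0.038×log₁₀(50.4/44.7) + 0.44×log₁₀(155.7/50.4)]
    = 1.9535 × [0.0019807 + 0.21554] = 0.4249 m

S_c ≈ 425 mm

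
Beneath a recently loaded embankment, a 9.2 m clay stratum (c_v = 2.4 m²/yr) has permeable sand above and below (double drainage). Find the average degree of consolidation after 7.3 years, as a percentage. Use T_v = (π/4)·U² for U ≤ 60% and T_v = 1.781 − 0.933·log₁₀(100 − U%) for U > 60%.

U ≈ 89.5 %

Drainage path length: H_d = H/2 = 4.6 m (double drainage).
T_v = c_v·t/H_d² = 2.4×7.3/4.6² = 0.82798.
T_v = 0.82798 corresponds to the U > 60% branch:
U = 1 − 10^((1.781 − T_v)/0.933)/100 = 0.8949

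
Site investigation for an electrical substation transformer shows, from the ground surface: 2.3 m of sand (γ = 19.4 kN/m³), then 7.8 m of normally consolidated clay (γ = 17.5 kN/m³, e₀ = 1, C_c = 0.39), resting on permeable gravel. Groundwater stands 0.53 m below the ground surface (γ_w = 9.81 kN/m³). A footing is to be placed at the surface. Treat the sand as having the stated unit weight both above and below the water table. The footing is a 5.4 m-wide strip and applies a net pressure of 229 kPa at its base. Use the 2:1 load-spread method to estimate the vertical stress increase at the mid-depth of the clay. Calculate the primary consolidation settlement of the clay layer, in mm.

Mid-depth of clay below the ground surface: z = 2.3 + 7.8/2 = 6.2 m.
Total vertical stress at mid-clay: σ_v = 19.4×2.3 + 17.5×3.9 = 112.87 kPa.
Pore pressure: u = 9.81×(6.2 − 0.53) = 55.623 kPa.
Initial effective stress: σ'_0 = σ_v − u = 112.87 − 55.623 = 57.247 kPa.
Stress increase at mid-clay by the 2:1 spreading method:
Δσ = qB/(B+z) = 229×5.4/(5.4+6.2) = 106.6 kPa
Final effective stress: σ'_f = σ'_0 + Δσ = 57.247 + 106.6 = 163.85 kPa.
Normally consolidated clay, so the full stress increment lies on the virgin compression line:
S_c = C_c·H/(1+e₀)·log₁₀(σ'_f/σ'_0) = 0.39×7.8/(1+1)×log₁₀(163.85/57.247)
    = 1.521 × 0.45669 = 0.6946 m

S_c ≈ 695 mm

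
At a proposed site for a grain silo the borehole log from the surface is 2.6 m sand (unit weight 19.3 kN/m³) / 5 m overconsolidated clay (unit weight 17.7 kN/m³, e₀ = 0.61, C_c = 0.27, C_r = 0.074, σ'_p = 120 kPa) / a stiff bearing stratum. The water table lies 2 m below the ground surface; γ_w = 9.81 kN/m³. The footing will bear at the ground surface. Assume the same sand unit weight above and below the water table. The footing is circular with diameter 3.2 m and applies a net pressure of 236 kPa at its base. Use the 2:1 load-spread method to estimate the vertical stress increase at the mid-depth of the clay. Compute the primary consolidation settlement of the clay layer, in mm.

Mid-depth of clay below the ground surface: z = 2.6 + 5/2 = 5.1 m.
Total vertical stress at mid-clay: σ_v = 19.3×2.6 + 17.7×2.5 = 94.43 kPa.
Pore pressure: u = 9.81×(5.1 − 2) = 30.411 kPa.
Initial effective stress: σ'_0 = σ_v − u = 94.43 − 30.411 = 64.019 kPa.
Stress increase at mid-clay by the 2:1 spreading method:
Δσ ≈ qD²/(D+z)² = 236×3.2²/(3.2+5.1)² = 35.08 kPa
Final effective stress: σ'_f = 64.019 + 35.08 = 99.099 kPa.
σ'_f = 99.099 ≤ σ'_p = 120 kPa, so the clay remains overconsolidated and only the recompression index applies:
S_c = C_r·H/(1+e₀)·log₁₀(σ'_f/σ'_0) = 0.074×5/1.61×log₁₀(99.099/64.019)
    = 0.22981 × 0.18976 = 0.04361 m

S_c ≈ 43.6 mm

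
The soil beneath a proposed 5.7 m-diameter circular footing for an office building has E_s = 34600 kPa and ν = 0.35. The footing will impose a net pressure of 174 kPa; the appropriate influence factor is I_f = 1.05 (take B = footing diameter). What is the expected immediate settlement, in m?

Immediate (elastic) settlement: S_e = q·B·(1−ν²)/E_s · I_f.
S_e = 174 × 5.7 × (1 − 0.35²) / 34600 × 1.05
    = 174 × 5.7 × 0.8775 / 34600 × 1.05
    = 0.02641 m

S_e ≈ 0.0264 m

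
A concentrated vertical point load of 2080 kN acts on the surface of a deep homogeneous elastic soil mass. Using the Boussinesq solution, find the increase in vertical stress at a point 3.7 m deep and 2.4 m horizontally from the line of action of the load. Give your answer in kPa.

Δσ_z ≈ 30.2 kPa

Boussinesq vertical stress below a point load on an elastic half-space:
Δσ_z = 3P/(2πz²) · [1 + (r/z)²]^(−5/2)
r/z = 2.4/3.7 = 0.64865; [1+(r/z)²]^(−5/2) = 0.41563.
Δσ_z = 3×2080/(2π×3.7²) × 0.41563 = 72.544 × 0.41563 = 30.15 kPa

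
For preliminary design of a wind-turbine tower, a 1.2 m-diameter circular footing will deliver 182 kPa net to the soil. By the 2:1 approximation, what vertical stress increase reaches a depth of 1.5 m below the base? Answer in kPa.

Δσ_z ≈ 36 kPa

By the 2:1 method the load spreads at 1 horizontal : 2 vertical, so at depth z the loaded area has grown by z in each plan dimension:
Δσ ≈ qD²/(D+z)² = 182×1.2²/(1.2+1.5)² = 35.951 kPa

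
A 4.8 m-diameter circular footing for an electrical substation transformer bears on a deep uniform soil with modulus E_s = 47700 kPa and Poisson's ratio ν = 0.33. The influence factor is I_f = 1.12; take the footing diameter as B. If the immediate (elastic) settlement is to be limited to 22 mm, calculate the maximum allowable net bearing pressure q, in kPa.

q ≈ 219 kPa

S_e = q·B·(1−ν²)/E_s · I_f  ⇒  q = S_e·E_s / (B·(1−ν²)·I_f).
q = 0.022 × 47700 / (4.8 × 0.8911 × 1.12) = 219.1 kPa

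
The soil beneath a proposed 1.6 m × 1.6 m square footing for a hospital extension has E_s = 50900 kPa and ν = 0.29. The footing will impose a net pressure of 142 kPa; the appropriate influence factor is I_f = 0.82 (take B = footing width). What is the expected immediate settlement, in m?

S_e ≈ 0.00335 m

Immediate (elastic) settlement: S_e = q·B·(1−ν²)/E_s · I_f.
S_e = 142 × 1.6 × (1 − 0.29²) / 50900 × 0.82
    = 142 × 1.6 × 0.9159 / 50900 × 0.82
    = 0.003352 m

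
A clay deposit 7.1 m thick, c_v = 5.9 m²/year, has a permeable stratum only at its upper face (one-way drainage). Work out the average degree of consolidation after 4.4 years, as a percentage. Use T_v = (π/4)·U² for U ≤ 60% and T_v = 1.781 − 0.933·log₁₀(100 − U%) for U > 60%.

Drainage path length: H_d = H = 7.1 m (single drainage).
T_v = c_v·t/H_d² = 5.9×4.4/7.1² = 0.51498.
T_v = 0.51498 corresponds to the U > 60% branch:
U = 1 − 10^((1.781 − T_v)/0.933)/100 = 0.7725

U ≈ 77.3 %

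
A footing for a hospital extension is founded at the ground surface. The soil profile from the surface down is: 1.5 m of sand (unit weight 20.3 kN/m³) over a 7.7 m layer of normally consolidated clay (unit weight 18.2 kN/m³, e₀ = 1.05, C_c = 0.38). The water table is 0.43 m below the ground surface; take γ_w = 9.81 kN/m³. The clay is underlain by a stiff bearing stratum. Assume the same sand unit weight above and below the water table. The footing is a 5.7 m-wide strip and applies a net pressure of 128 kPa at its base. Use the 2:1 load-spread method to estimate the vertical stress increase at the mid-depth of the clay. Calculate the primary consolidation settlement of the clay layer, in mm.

S_c ≈ 506 mm

Mid-depth of clay below the ground surface: z = 1.5 + 7.7/2 = 5.35 m.
Total vertical stress at mid-clay: σ_v = 20.3×1.5 + 18.2×3.85 = 100.52 kPa.
Pore pressure: u = 9.81×(5.35 − 0.43) = 48.265 kPa.
Initial effective stress: σ'_0 = σ_v − u = 100.52 − 48.265 = 52.255 kPa.
Stress increase at mid-clay by the 2:1 spreading method:
Δσ = qB/(B+z) = 128×5.7/(5.7+5.35) = 66.027 kPa
Final effective stress: σ'_f = σ'_0 + Δσ = 52.255 + 66.027 = 118.28 kPa.
Normally consolidated clay, so the full stress increment lies on the virgin compression line:
S_c = C_c·H/(1+e₀)·log₁₀(σ'_f/σ'_0) = 0.38×7.7/(1+1.05)×log₁₀(118.28/52.255)
    = 1.4273 × 0.35478 = 0.5064 m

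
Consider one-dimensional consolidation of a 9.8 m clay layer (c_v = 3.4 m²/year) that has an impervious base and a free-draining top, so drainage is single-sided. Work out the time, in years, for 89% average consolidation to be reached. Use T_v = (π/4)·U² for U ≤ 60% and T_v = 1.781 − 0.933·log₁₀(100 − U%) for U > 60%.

t ≈ 22.9 years

Drainage path length: H_d = H = 9.8 m (single drainage).
U > 60%: T_v = 1.781 − 0.933·log₁₀(100 − 89) = 0.80938.
t = T_v·H_d²/c_v = 0.80938×9.8²/3.4 = 22.86 years.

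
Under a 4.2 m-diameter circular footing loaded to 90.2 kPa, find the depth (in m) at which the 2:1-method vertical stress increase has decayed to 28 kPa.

2:1 spreading — at depth z the loaded area has grown by z in each plan dimension:
qD²/(D+z)² = Δσ_z ⇒ z = D(√(q/Δσ_z) − 1) = 4.2×(√(90.2/28) − 1) = 3.338 m

z ≈ 3.34 m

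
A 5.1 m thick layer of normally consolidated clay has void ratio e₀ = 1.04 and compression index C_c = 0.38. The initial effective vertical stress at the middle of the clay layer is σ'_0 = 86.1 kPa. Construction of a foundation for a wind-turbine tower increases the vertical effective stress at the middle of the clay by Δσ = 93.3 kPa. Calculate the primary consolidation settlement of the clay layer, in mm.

S_c ≈ 303 mm

Final effective stress: σ'_f = σ'_0 + Δσ = 86.1 + 93.3 = 179.4 kPa.
Normally consolidated clay, so the full stress increment lies on the virgin compression line:
S_c = C_c·H/(1+e₀)·log₁₀(σ'_f/σ'_0) = 0.38×5.1/(1+1.04)×log₁₀(179.4/86.1)
    = 0.95 × 0.31882 = 0.3029 m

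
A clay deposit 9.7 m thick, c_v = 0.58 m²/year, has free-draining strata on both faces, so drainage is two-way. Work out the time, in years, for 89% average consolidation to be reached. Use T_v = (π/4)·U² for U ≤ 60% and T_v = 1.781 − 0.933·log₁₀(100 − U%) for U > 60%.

t ≈ 32.8 years

Drainage path length: H_d = H/2 = 4.85 m (double drainage).
U > 60%: T_v = 1.781 − 0.933·log₁₀(100 − 89) = 0.80938.
t = T_v·H_d²/c_v = 0.80938×4.85²/0.58 = 32.83 years.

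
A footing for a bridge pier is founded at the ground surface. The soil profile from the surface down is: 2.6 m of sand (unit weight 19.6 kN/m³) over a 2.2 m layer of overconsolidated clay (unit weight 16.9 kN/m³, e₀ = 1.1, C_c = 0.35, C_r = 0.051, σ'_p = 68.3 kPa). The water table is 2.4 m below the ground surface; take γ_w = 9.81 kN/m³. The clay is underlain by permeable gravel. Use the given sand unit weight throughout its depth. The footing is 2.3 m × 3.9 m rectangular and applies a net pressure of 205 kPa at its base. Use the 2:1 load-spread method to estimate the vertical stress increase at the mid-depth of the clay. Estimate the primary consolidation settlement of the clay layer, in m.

Mid-depth of clay below the ground surface: z = 2.6 + 2.2/2 = 3.7 m.
Total vertical stress at mid-clay: σ_v = 19.6×2.6 + 16.9×1.1 = 69.55 kPa.
Pore pressure: u = 9.81×(3.7 − 2.4) = 12.753 kPa.
Initial effective stress: σ'_0 = σ_v − u = 69.55 − 12.753 = 56.797 kPa.
Stress increase at mid-clay by the 2:1 spreading method:
Δσ = qBL/((B+z)(L+z)) = 205×2.3×3.9/((2.3+3.7)(3.9+3.7)) = 40.326 kPa
Final effective stress: σ'_f = 56.797 + 40.326 = 97.123 kPa.
σ'_f = 97.123 > σ'_p = 68.3 kPa, so the stress path crosses the preconsolidation pressure — recompression up to σ'_p, then virgin compression beyond:
S_c = H/(1+e₀)·[C_r·log₁₀(σ'_p/σ'_0) + C_c·log₁₀(σ'_f/σ'_p)]
    = 2.2/2.1 × [0.051×log₁₀(68.3/56.797) + 0.35×log₁₀(97.123/68.3)]
    = 1.0476 × [0.0040849 + 0.053515] = 0.06034 m

S_c ≈ 0.0603 m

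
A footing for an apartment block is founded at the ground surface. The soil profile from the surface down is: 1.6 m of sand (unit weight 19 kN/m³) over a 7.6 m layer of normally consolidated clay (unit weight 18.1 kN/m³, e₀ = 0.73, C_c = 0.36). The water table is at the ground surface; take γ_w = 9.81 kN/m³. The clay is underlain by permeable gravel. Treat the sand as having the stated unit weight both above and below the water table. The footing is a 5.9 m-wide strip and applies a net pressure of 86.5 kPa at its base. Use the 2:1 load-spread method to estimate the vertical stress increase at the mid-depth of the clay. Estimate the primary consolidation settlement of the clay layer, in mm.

S_c ≈ 468 mm

Mid-depth of clay below the ground surface: z = 1.6 + 7.6/2 = 5.4 m.
Total vertical stress at mid-clay: σ_v = 19×1.6 + 18.1×3.8 = 99.18 kPa.
Pore pressure: u = 9.81×(5.4 − 0) = 52.974 kPa.
Initial effective stress: σ'_0 = σ_v − u = 99.18 − 52.974 = 46.206 kPa.
Stress increase at mid-clay by the 2:1 spreading method:
Δσ = qB/(B+z) = 86.5×5.9/(5.9+5.4) = 45.164 kPa
Final effective stress: σ'_f = σ'_0 + Δσ = 46.206 + 45.164 = 91.37 kPa.
Normally consolidated clay, so the full stress increment lies on the virgin compression line:
S_c = C_c·H/(1+e₀)·log₁₀(σ'_f/σ'_0) = 0.36×7.6/(1+0.73)×log₁₀(91.37/46.206)
    = 1.5815 × 0.29611 = 0.4683 m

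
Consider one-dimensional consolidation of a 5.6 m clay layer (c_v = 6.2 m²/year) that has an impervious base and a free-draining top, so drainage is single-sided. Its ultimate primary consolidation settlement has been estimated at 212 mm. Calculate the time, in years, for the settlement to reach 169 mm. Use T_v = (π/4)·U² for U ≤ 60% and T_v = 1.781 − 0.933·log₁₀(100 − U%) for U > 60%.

Drainage path length: H_d = H = 5.6 m (single drainage).
U = S(t)/S_ult = 169/212 = 0.7972.
U > 60%: T_v = 1.781 − 0.933·log₁₀(100 − 79.717) = 0.56145.
t = T_v·H_d²/c_v = 0.56145×5.6²/6.2 = 2.84 years.

t ≈ 2.84 years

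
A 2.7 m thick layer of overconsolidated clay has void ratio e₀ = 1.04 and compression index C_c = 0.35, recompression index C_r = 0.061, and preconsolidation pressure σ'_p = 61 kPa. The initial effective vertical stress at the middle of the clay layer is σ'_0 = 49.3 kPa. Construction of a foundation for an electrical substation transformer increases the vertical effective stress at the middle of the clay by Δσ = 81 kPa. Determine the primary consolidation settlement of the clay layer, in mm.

S_c ≈ 160 mm

Final effective stress: σ'_f = 49.3 + 81 = 130.3 kPa.
σ'_f = 130.3 > σ'_p = 61 kPa, so the stress path crosses the preconsolidation pressure — recompression up to σ'_p, then virgin compression beyond:
S_c = H/(1+e₀)·[C_r·log₁₀(σ'_p/σ'_0) + C_c·log₁₀(σ'_f/σ'_p)]
    = 2.7/2.04 × [0.061×log₁₀(61/49.3) + 0.35×log₁₀(130.3/61)]
    = 1.3235 × [0.0056415 + 0.11537] = 0.1602 m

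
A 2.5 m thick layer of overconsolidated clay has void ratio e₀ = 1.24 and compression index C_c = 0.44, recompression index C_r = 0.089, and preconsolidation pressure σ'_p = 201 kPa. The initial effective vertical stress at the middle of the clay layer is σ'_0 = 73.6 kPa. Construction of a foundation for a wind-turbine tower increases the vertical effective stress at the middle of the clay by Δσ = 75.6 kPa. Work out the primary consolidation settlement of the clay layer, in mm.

Final effective stress: σ'_f = 73.6 + 75.6 = 149.2 kPa.
σ'_f = 149.2 ≤ σ'_p = 201 kPa, so the clay remains overconsolidated and only the recompression index applies:
S_c = C_r·H/(1+e₀)·log₁₀(σ'_f/σ'_0) = 0.089×2.5/2.24×log₁₀(149.2/73.6)
    = 0.099333 × 0.30689 = 0.03048 m

S_c ≈ 30.5 mm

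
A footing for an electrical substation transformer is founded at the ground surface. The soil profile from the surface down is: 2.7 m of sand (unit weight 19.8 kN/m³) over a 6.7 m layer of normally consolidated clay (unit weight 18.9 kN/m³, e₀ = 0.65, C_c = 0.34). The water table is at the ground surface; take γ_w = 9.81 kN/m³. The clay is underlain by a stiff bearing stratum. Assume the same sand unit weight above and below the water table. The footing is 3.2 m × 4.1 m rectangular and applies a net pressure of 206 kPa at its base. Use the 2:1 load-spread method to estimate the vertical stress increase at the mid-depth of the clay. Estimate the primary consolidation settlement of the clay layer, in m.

Mid-depth of clay below the ground surface: z = 2.7 + 6.7/2 = 6.05 m.
Total vertical stress at mid-clay: σ_v = 19.8×2.7 + 18.9×3.35 = 116.78 kPa.
Pore pressure: u = 9.81×(6.05 − 0) = 59.351 kPa.
Initial effective stress: σ'_0 = σ_v − u = 116.78 − 59.351 = 57.429 kPa.
Stress increase at mid-clay by the 2:1 spreading method:
Δσ = qBL/((B+z)(L+z)) = 206×3.2×4.1/((3.2+6.05)(4.1+6.05)) = 28.787 kPa
Final effective stress: σ'_f = σ'_0 + Δσ = 57.429 + 28.787 = 86.216 kPa.
Normally consolidated clay, so the full stress increment lies on the virgin compression line:
S_c = C_c·H/(1+e₀)·log₁₀(σ'_f/σ'_0) = 0.34×6.7/(1+0.65)×log₁₀(86.216/57.429)
    = 1.3806 × 0.17646 = 0.2436 m

S_c ≈ 0.244 m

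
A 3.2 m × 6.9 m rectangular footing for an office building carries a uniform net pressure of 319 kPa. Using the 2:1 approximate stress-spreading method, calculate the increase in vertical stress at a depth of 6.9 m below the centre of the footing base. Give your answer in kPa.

By the 2:1 method the load spreads at 1 horizontal : 2 vertical, so at depth z the loaded area has grown by z in each plan dimension:
Δσ = qBL/((B+z)(L+z)) = 319×3.2×6.9/((3.2+6.9)(6.9+6.9)) = 50.535 kPa

Δσ_z ≈ 50.5 kPa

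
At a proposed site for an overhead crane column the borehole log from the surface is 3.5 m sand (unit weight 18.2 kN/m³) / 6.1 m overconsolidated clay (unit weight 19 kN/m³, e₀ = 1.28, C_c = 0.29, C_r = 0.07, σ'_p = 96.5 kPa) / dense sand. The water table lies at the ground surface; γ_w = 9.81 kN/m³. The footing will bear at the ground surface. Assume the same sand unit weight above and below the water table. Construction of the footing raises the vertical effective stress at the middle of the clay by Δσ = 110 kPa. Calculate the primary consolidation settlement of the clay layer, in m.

Mid-depth of clay below the ground surface: z = 3.5 + 6.1/2 = 6.55 m.
Total vertical stress at mid-clay: σ_v = 18.2×3.5 + 19×3.05 = 121.65 kPa.
Pore pressure: u = 9.81×(6.55 − 0) = 64.255 kPa.
Initial effective stress: σ'_0 = σ_v − u = 121.65 − 64.255 = 57.395 kPa.
Final effective stress: σ'_f = 57.395 + 110 = 167.4 kPa.
σ'_f = 167.4 > σ'_p = 96.5 kPa, so the stress path crosses the preconsolidation pressure — recompression up to σ'_p, then virgin compression beyond:
S_c = H/(1+e₀)·[C_r·log₁₀(σ'_p/σ'_0) + C_c·log₁₀(σ'_f/σ'_p)]
    = 6.1/2.28 × [0.07×log₁₀(96.5/57.395) + 0.29×log₁₀(167.4/96.5)]
    = 2.6754 × [0.015796 + 0.069376] = 0.2279 m

S_c ≈ 0.228 m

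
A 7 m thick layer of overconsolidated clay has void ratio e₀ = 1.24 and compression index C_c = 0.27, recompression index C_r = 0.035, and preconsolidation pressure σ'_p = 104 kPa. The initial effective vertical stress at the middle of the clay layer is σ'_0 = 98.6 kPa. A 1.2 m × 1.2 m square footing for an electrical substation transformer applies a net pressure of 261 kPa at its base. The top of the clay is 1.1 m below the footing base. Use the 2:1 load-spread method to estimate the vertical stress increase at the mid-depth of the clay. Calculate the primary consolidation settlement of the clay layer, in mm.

Mid-depth of clay below the footing base: z = 1.1 + 7/2 = 4.6 m.
Stress increase at mid-clay by the 2:1 spreading method:
Δσ = qBL/((B+z)(L+z)) = 261×1.2×1.2/((1.2+4.6)(1.2+4.6)) = 11.172 kPa
Final effective stress: σ'_f = 98.6 + 11.172 = 109.77 kPa.
σ'_f = 109.77 > σ'_p = 104 kPa, so the stress path crosses the preconsolidation pressure — recompression up to σ'_p, then virgin compression beyond:
S_c = H/(1+e₀)·[C_r·log₁₀(σ'_p/σ'_0) + C_c·log₁₀(σ'_f/σ'_p)]
    = 7/2.24 × [0.035×log₁₀(104/98.6) + 0.27×log₁₀(109.77/104)]
    = 3.125 × [0.00081047 + 0.0063316] = 0.02232 m

S_c ≈ 22.3 mm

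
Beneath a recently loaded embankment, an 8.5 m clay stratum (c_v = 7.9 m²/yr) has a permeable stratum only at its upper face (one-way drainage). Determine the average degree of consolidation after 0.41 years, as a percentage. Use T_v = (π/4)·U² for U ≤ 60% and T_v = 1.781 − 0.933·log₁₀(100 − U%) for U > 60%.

U ≈ 23.9 %

Drainage path length: H_d = H = 8.5 m (single drainage).
T_v = c_v·t/H_d² = 7.9×0.41/8.5² = 0.04483.
T_v = 0.04483 corresponds to the U ≤ 60% branch:
U = √(4T_v/π) = 0.2389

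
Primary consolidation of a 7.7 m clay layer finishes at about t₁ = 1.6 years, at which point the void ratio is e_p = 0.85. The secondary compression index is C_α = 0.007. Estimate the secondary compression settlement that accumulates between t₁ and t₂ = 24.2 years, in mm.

S_s ≈ 34.4 mm

Secondary compression: S_s = C_α·H/(1+e_p)·log₁₀(t₂/t₁)
S_s = 0.007×7.7/(1+0.85)×log₁₀(24.2/1.6)
    = 0.02914 × 1.18 = 0.03437 m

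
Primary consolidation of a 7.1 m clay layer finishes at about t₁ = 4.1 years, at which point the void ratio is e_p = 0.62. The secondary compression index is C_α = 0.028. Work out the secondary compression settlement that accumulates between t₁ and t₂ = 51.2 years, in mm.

Secondary compression: S_s = C_α·H/(1+e_p)·log₁₀(t₂/t₁)
S_s = 0.028×7.1/(1+0.62)×log₁₀(51.2/4.1)
    = 0.1227 × 1.096 = 0.1346 m

S_s ≈ 135 mm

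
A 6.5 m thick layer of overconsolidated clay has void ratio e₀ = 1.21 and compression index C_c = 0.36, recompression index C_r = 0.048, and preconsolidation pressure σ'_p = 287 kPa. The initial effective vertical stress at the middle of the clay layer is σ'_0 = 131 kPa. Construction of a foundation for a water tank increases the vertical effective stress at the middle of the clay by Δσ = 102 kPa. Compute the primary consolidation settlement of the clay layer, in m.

Final effective stress: σ'_f = 131 + 102 = 233 kPa.
σ'_f = 233 ≤ σ'_p = 287 kPa, so the clay remains overconsolidated and only the recompression index applies:
S_c = C_r·H/(1+e₀)·log₁₀(σ'_f/σ'_0) = 0.048×6.5/2.21×log₁₀(233/131)
    = 0.14118 × 0.25008 = 0.03531 m

S_c ≈ 0.0353 m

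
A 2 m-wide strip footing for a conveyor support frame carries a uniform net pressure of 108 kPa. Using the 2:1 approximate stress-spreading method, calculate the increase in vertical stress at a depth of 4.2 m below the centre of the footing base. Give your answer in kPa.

Δσ_z ≈ 34.8 kPa

By the 2:1 method the load spreads at 1 horizontal : 2 vertical, so at depth z the loaded area has grown by z in each plan dimension:
Δσ = qB/(B+z) = 108×2/(2+4.2) = 34.839 kPa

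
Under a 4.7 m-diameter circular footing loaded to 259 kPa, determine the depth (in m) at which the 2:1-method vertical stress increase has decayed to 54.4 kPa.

2:1 spreading — at depth z the loaded area has grown by z in each plan dimension:
qD²/(D+z)² = Δσ_z ⇒ z = D(√(q/Δσ_z) − 1) = 4.7×(√(259/54.4) − 1) = 5.555 m

z ≈ 5.56 m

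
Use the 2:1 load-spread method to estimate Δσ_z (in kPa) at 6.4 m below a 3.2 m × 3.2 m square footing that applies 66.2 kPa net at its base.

Δσ_z ≈ 7.36 kPa

By the 2:1 method the load spreads at 1 horizontal : 2 vertical, so at depth z the loaded area has grown by z in each plan dimension:
Δσ = qBL/((B+z)(L+z)) = 66.2×3.2×3.2/((3.2+6.4)(3.2+6.4)) = 7.3556 kPa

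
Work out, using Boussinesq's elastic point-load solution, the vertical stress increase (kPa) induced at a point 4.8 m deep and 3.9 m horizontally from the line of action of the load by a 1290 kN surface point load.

Δσ_z ≈ 7.53 kPa

Boussinesq vertical stress below a point load on an elastic half-space:
Δσ_z = 3P/(2πz²) · [1 + (r/z)²]^(−5/2)
r/z = 3.9/4.8 = 0.8125; [1+(r/z)²]^(−5/2) = 0.2816.
Δσ_z = 3×1290/(2π×4.8²) × 0.2816 = 26.733 × 0.2816 = 7.528 kPa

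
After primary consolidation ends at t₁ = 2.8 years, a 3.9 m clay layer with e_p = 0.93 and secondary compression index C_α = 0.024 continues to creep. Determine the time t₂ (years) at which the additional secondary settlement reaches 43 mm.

t₂ ≈ 21.6 years

S_s = C_α·H/(1+e_p)·log₁₀(t₂/t₁) ⇒ log₁₀(t₂/t₁) = S_s·(1+e_p)/(C_α·H).
log₁₀(t₂/t₁) = 0.043 × (1+0.93) / (0.024×3.9) = 0.8866
t₂ = t₁ × 10^0.8866 = 2.8 × 7.703 = 21.57 years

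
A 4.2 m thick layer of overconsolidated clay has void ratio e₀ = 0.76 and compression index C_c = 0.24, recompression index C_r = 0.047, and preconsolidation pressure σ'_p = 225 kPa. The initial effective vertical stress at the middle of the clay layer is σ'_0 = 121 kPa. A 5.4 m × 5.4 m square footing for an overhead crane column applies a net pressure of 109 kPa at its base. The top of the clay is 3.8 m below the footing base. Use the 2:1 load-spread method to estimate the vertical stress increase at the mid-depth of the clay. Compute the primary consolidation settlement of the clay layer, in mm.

Mid-depth of clay below the footing base: z = 3.8 + 4.2/2 = 5.9 m.
Stress increase at mid-clay by the 2:1 spreading method:
Δσ = qBL/((B+z)(L+z)) = 109×5.4×5.4/((5.4+5.9)(5.4+5.9)) = 24.892 kPa
Final effective stress: σ'_f = 121 + 24.892 = 145.89 kPa.
σ'_f = 145.89 ≤ σ'_p = 225 kPa, so the clay remains overconsolidated and only the recompression index applies:
S_c = C_r·H/(1+e₀)·log₁₀(σ'_f/σ'_0) = 0.047×4.2/1.76×log₁₀(145.89/121)
    = 0.11216 × 0.08124 = 0.009112 m

S_c ≈ 9.11 mm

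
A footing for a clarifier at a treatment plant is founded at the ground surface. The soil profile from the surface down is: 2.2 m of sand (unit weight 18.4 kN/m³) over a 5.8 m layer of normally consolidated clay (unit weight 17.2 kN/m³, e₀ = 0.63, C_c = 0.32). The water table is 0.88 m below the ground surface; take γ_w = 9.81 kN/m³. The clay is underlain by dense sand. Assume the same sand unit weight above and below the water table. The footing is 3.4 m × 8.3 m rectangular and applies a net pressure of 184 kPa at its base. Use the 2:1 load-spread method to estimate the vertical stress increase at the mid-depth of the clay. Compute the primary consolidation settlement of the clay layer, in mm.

Mid-depth of clay below the ground surface: z = 2.2 + 5.8/2 = 5.1 m.
Total vertical stress at mid-clay: σ_v = 18.4×2.2 + 17.2×2.9 = 90.36 kPa.
Pore pressure: u = 9.81×(5.1 − 0.88) = 41.398 kPa.
Initial effective stress: σ'_0 = σ_v − u = 90.36 − 41.398 = 48.962 kPa.
Stress increase at mid-clay by the 2:1 spreading method:
Δσ = qBL/((B+z)(L+z)) = 184×3.4×8.3/((3.4+5.1)(8.3+5.1)) = 45.588 kPa
Final effective stress: σ'_f = σ'_0 + Δσ = 48.962 + 45.588 = 94.55 kPa.
Normally consolidated clay, so the full stress increment lies on the virgin compression line:
S_c = C_c·H/(1+e₀)·log₁₀(σ'_f/σ'_0) = 0.32×5.8/(1+0.63)×log₁₀(94.55/48.962)
    = 1.1387 × 0.2858 = 0.3254 m

S_c ≈ 325 mm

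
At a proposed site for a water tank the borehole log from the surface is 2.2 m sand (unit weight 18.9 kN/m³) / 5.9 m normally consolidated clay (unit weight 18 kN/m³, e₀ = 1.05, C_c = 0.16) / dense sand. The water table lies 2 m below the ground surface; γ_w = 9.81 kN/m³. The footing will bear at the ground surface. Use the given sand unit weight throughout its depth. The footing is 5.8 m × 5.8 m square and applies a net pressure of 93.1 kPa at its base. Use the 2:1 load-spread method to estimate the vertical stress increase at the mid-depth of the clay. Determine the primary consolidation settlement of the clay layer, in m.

S_c ≈ 0.0686 m

Mid-depth of clay below the ground surface: z = 2.2 + 5.9/2 = 5.15 m.
Total vertical stress at mid-clay: σ_v = 18.9×2.2 + 18×2.95 = 94.68 kPa.
Pore pressure: u = 9.81×(5.15 − 2) = 30.902 kPa.
Initial effective stress: σ'_0 = σ_v − u = 94.68 − 30.902 = 63.778 kPa.
Stress increase at mid-clay by the 2:1 spreading method:
Δσ = qBL/((B+z)(L+z)) = 93.1×5.8×5.8/((5.8+5.15)(5.8+5.15)) = 26.12 kPa
Final effective stress: σ'_f = σ'_0 + Δσ = 63.778 + 26.12 = 89.898 kPa.
Normally consolidated clay, so the full stress increment lies on the virgin compression line:
S_c = C_c·H/(1+e₀)·log₁₀(σ'_f/σ'_0) = 0.16×5.9/(1+1.05)×log₁₀(89.898/63.778)
    = 0.46049 × 0.14908 = 0.06865 m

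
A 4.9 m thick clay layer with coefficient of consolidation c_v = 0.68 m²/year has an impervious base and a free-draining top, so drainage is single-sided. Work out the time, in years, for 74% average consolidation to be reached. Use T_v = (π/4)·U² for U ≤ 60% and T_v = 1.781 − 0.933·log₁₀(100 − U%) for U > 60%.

t ≈ 16.3 years

Drainage path length: H_d = H = 4.9 m (single drainage).
U > 60%: T_v = 1.781 − 0.933·log₁₀(100 − 74) = 0.46083.
t = T_v·H_d²/c_v = 0.46083×4.9²/0.68 = 16.27 years.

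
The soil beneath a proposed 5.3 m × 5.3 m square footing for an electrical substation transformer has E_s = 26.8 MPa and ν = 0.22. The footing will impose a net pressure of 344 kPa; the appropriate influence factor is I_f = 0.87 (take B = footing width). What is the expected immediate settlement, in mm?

Immediate (elastic) settlement: S_e = q·B·(1−ν²)/E_s · I_f.
E_s = 26.8 MPa = 26800 kPa.
S_e = 344 × 5.3 × (1 − 0.22²) / 26800 × 0.87
    = 344 × 5.3 × 0.9516 / 26800 × 0.87
    = 0.05632 m = 56.32 mm

S_e ≈ 56.3 mm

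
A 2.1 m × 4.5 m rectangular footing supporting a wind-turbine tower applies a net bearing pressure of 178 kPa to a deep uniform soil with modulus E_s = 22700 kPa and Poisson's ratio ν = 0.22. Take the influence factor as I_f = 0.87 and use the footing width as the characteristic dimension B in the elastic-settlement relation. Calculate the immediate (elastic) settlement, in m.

Immediate (elastic) settlement: S_e = q·B·(1−ν²)/E_s · I_f.
S_e = 178 × 2.1 × (1 − 0.22²) / 22700 × 0.87
    = 178 × 2.1 × 0.9516 / 22700 × 0.87
    = 0.01363 m

S_e ≈ 0.0136 m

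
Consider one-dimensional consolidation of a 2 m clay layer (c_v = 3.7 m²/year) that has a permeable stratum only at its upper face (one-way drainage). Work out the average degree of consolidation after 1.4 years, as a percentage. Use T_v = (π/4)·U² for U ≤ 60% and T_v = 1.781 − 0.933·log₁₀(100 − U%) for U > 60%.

Drainage path length: H_d = H = 2 m (single drainage).
T_v = c_v·t/H_d² = 3.7×1.4/2² = 1.295.
T_v = 1.295 corresponds to the U > 60% branch:
U = 1 − 10^((1.781 − T_v)/0.933)/100 = 0.9668

U ≈ 96.7 %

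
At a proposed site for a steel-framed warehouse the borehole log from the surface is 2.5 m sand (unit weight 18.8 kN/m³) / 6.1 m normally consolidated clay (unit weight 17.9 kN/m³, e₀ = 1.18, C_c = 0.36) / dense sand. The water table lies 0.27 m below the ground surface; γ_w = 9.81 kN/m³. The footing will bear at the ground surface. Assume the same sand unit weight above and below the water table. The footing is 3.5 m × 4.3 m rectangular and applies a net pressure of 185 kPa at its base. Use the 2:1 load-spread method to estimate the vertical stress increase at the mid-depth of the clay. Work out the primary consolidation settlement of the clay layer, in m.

Mid-depth of clay below the ground surface: z = 2.5 + 6.1/2 = 5.55 m.
Total vertical stress at mid-clay: σ_v = 18.8×2.5 + 17.9×3.05 = 101.59 kPa.
Pore pressure: u = 9.81×(5.55 − 0.27) = 51.797 kPa.
Initial effective stress: σ'_0 = σ_v − u = 101.59 − 51.797 = 49.793 kPa.
Stress increase at mid-clay by the 2:1 spreading method:
Δσ = qBL/((B+z)(L+z)) = 185×3.5×4.3/((3.5+5.55)(4.3+5.55)) = 31.234 kPa
Final effective stress: σ'_f = σ'_0 + Δσ = 49.793 + 31.234 = 81.027 kPa.
Normally consolidated clay, so the full stress increment lies on the virgin compression line:
S_c = C_c·H/(1+e₀)·log₁₀(σ'_f/σ'_0) = 0.36×6.1/(1+1.18)×log₁₀(81.027/49.793)
    = 1.0073 × 0.21146 = 0.213 m

S_c ≈ 0.213 m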